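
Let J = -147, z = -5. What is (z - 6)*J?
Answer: 1617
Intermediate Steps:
(z - 6)*J = (-5 - 6)*(-147) = -11*(-147) = 1617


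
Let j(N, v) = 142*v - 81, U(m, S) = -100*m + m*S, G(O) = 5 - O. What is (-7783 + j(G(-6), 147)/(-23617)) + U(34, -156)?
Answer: -389394272/23617 ≈ -16488.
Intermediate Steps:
U(m, S) = -100*m + S*m
j(N, v) = -81 + 142*v
(-7783 + j(G(-6), 147)/(-23617)) + U(34, -156) = (-7783 + (-81 + 142*147)/(-23617)) + 34*(-100 - 156) = (-7783 + (-81 + 20874)*(-1/23617)) + 34*(-256) = (-7783 + 20793*(-1/23617)) - 8704 = (-7783 - 20793/23617) - 8704 = -183831904/23617 - 8704 = -389394272/23617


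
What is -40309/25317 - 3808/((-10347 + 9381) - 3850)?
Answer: -872509/1088631 ≈ -0.80147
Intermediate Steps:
-40309/25317 - 3808/((-10347 + 9381) - 3850) = -40309*1/25317 - 3808/(-966 - 3850) = -40309/25317 - 3808/(-4816) = -40309/25317 - 3808*(-1/4816) = -40309/25317 + 34/43 = -872509/1088631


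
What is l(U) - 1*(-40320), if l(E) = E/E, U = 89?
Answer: 40321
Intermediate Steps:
l(E) = 1
l(U) - 1*(-40320) = 1 - 1*(-40320) = 1 + 40320 = 40321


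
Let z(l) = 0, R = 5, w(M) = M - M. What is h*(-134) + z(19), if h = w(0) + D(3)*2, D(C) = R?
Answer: -1340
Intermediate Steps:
w(M) = 0
D(C) = 5
h = 10 (h = 0 + 5*2 = 0 + 10 = 10)
h*(-134) + z(19) = 10*(-134) + 0 = -1340 + 0 = -1340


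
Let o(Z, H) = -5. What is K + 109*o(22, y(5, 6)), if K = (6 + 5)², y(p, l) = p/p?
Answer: -424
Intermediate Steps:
y(p, l) = 1
K = 121 (K = 11² = 121)
K + 109*o(22, y(5, 6)) = 121 + 109*(-5) = 121 - 545 = -424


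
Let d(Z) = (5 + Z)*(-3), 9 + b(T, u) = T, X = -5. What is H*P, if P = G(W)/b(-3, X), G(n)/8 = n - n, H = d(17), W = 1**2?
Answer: 0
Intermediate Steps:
b(T, u) = -9 + T
d(Z) = -15 - 3*Z
W = 1
H = -66 (H = -15 - 3*17 = -15 - 51 = -66)
G(n) = 0 (G(n) = 8*(n - n) = 8*0 = 0)
P = 0 (P = 0/(-9 - 3) = 0/(-12) = 0*(-1/12) = 0)
H*P = -66*0 = 0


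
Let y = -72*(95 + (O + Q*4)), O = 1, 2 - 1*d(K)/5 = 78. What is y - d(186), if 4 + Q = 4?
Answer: -6532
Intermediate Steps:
Q = 0 (Q = -4 + 4 = 0)
d(K) = -380 (d(K) = 10 - 5*78 = 10 - 390 = -380)
y = -6912 (y = -72*(95 + (1 + 0*4)) = -72*(95 + (1 + 0)) = -72*(95 + 1) = -72*96 = -6912)
y - d(186) = -6912 - 1*(-380) = -6912 + 380 = -6532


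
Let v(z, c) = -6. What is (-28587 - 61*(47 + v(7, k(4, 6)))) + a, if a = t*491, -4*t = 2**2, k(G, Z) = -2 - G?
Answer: -31579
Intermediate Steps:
t = -1 (t = -1/4*2**2 = -1/4*4 = -1)
a = -491 (a = -1*491 = -491)
(-28587 - 61*(47 + v(7, k(4, 6)))) + a = (-28587 - 61*(47 - 6)) - 491 = (-28587 - 61*41) - 491 = (-28587 - 2501) - 491 = -31088 - 491 = -31579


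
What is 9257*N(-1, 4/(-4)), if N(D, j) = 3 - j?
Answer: 37028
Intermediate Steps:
9257*N(-1, 4/(-4)) = 9257*(3 - 4/(-4)) = 9257*(3 - 4*(-1)/4) = 9257*(3 - 1*(-1)) = 9257*(3 + 1) = 9257*4 = 37028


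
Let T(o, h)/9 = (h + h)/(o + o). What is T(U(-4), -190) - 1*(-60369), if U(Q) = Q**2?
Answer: 482097/8 ≈ 60262.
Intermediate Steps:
T(o, h) = 9*h/o (T(o, h) = 9*((h + h)/(o + o)) = 9*((2*h)/((2*o))) = 9*((2*h)*(1/(2*o))) = 9*(h/o) = 9*h/o)
T(U(-4), -190) - 1*(-60369) = 9*(-190)/(-4)**2 - 1*(-60369) = 9*(-190)/16 + 60369 = 9*(-190)*(1/16) + 60369 = -855/8 + 60369 = 482097/8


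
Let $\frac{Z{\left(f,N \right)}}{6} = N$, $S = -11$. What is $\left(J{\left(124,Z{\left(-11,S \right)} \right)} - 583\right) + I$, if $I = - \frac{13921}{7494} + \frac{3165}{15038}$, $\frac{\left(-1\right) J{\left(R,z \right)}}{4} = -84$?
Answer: $- \frac{7005308543}{28173693} \approx -248.65$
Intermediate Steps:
$Z{\left(f,N \right)} = 6 N$
$J{\left(R,z \right)} = 336$ ($J{\left(R,z \right)} = \left(-4\right) \left(-84\right) = 336$)
$I = - \frac{46406372}{28173693}$ ($I = \left(-13921\right) \frac{1}{7494} + 3165 \cdot \frac{1}{15038} = - \frac{13921}{7494} + \frac{3165}{15038} = - \frac{46406372}{28173693} \approx -1.6472$)
$\left(J{\left(124,Z{\left(-11,S \right)} \right)} - 583\right) + I = \left(336 - 583\right) - \frac{46406372}{28173693} = -247 - \frac{46406372}{28173693} = - \frac{7005308543}{28173693}$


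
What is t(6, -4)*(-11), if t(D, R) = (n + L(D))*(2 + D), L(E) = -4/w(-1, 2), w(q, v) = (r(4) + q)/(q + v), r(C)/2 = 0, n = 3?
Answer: -616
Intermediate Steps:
r(C) = 0 (r(C) = 2*0 = 0)
w(q, v) = q/(q + v) (w(q, v) = (0 + q)/(q + v) = q/(q + v))
L(E) = 4 (L(E) = -4/((-1/(-1 + 2))) = -4/((-1/1)) = -4/((-1*1)) = -4/(-1) = -4*(-1) = 4)
t(D, R) = 14 + 7*D (t(D, R) = (3 + 4)*(2 + D) = 7*(2 + D) = 14 + 7*D)
t(6, -4)*(-11) = (14 + 7*6)*(-11) = (14 + 42)*(-11) = 56*(-11) = -616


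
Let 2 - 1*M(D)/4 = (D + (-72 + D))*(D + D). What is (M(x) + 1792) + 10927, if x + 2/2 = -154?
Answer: -460953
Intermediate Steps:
x = -155 (x = -1 - 154 = -155)
M(D) = 8 - 8*D*(-72 + 2*D) (M(D) = 8 - 4*(D + (-72 + D))*(D + D) = 8 - 4*(-72 + 2*D)*2*D = 8 - 8*D*(-72 + 2*D))
(M(x) + 1792) + 10927 = ((8 - 16*(-155)**2 + 576*(-155)) + 1792) + 10927 = ((8 - 16*24025 - 89280) + 1792) + 10927 = ((8 - 384400 - 89280) + 1792) + 10927 = (-473672 + 1792) + 10927 = -471880 + 10927 = -460953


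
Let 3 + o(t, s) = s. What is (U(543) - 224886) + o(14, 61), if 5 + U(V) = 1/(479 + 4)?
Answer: -108594338/483 ≈ -2.2483e+5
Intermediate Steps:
o(t, s) = -3 + s
U(V) = -2414/483 (U(V) = -5 + 1/(479 + 4) = -5 + 1/483 = -2414/483)
(U(543) - 224886) + o(14, 61) = (-2414/483 - 224886) + (-3 + 61) = -108622352/483 + 58 = -108594338/483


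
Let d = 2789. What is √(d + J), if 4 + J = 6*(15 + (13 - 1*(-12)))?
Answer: 55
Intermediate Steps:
J = 236 (J = -4 + 6*(15 + (13 - 1*(-12))) = -4 + 6*(15 + (13 + 12)) = -4 + 6*(15 + 25) = -4 + 6*40 = -4 + 240 = 236)
√(d + J) = √(2789 + 236) = √3025 = 55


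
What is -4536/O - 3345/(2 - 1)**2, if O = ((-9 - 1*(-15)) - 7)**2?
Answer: -7881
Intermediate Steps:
O = 1 (O = ((-9 + 15) - 7)**2 = (6 - 7)**2 = (-1)**2 = 1)
-4536/O - 3345/(2 - 1)**2 = -4536/1 - 3345/(2 - 1)**2 = -4536*1 - 3345/(1**2) = -4536 - 3345/1 = -4536 - 3345*1 = -4536 - 3345 = -7881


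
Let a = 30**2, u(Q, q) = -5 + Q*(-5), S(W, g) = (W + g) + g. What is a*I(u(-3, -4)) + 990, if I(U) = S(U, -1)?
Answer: 8190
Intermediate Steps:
S(W, g) = W + 2*g
u(Q, q) = -5 - 5*Q
I(U) = -2 + U (I(U) = U + 2*(-1) = U - 2 = -2 + U)
a = 900
a*I(u(-3, -4)) + 990 = 900*(-2 + (-5 - 5*(-3))) + 990 = 900*(-2 + (-5 + 15)) + 990 = 900*(-2 + 10) + 990 = 900*8 + 990 = 7200 + 990 = 8190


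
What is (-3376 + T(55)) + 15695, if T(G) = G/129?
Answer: 1589206/129 ≈ 12319.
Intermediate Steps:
T(G) = G/129 (T(G) = G*(1/129) = G/129)
(-3376 + T(55)) + 15695 = (-3376 + (1/129)*55) + 15695 = (-3376 + 55/129) + 15695 = -435449/129 + 15695 = 1589206/129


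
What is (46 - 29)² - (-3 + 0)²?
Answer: 280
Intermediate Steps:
(46 - 29)² - (-3 + 0)² = 17² - 1*(-3)² = 289 - 1*9 = 289 - 9 = 280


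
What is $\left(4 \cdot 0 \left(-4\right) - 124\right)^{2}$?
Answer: $15376$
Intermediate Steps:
$\left(4 \cdot 0 \left(-4\right) - 124\right)^{2} = \left(0 \left(-4\right) - 124\right)^{2} = \left(0 - 124\right)^{2} = \left(-124\right)^{2} = 15376$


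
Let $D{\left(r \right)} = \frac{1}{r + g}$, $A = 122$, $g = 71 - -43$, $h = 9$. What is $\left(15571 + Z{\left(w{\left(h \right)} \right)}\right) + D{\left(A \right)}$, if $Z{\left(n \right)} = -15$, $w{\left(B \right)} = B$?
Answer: $\frac{3671217}{236} \approx 15556.0$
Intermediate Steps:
$g = 114$ ($g = 71 + 43 = 114$)
$D{\left(r \right)} = \frac{1}{114 + r}$ ($D{\left(r \right)} = \frac{1}{r + 114} = \frac{1}{114 + r}$)
$\left(15571 + Z{\left(w{\left(h \right)} \right)}\right) + D{\left(A \right)} = \left(15571 - 15\right) + \frac{1}{114 + 122} = 15556 + \frac{1}{236} = \frac{3671217}{236}$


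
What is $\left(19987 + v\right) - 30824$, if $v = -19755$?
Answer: $-30592$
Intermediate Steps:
$\left(19987 + v\right) - 30824 = \left(19987 - 19755\right) - 30824 = 232 - 30824 = -30592$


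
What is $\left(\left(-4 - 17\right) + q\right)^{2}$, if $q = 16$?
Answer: $25$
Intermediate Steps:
$\left(\left(-4 - 17\right) + q\right)^{2} = \left(\left(-4 - 17\right) + 16\right)^{2} = \left(-21 + 16\right)^{2} = \left(-5\right)^{2} = 25$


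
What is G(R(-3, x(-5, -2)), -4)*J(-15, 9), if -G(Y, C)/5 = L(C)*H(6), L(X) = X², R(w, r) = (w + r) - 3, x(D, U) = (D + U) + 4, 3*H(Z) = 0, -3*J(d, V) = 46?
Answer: 0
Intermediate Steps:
J(d, V) = -46/3 (J(d, V) = -⅓*46 = -46/3)
H(Z) = 0 (H(Z) = (⅓)*0 = 0)
x(D, U) = 4 + D + U
R(w, r) = -3 + r + w (R(w, r) = (r + w) - 3 = -3 + r + w)
G(Y, C) = 0 (G(Y, C) = -5*C²*0 = -5*0 = 0)
G(R(-3, x(-5, -2)), -4)*J(-15, 9) = 0*(-46/3) = 0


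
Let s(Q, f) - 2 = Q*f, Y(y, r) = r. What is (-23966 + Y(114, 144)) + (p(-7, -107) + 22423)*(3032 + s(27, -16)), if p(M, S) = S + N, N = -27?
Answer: 57972156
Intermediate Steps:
s(Q, f) = 2 + Q*f
p(M, S) = -27 + S (p(M, S) = S - 27 = -27 + S)
(-23966 + Y(114, 144)) + (p(-7, -107) + 22423)*(3032 + s(27, -16)) = (-23966 + 144) + ((-27 - 107) + 22423)*(3032 + (2 + 27*(-16))) = -23822 + (-134 + 22423)*(3032 + (2 - 432)) = -23822 + 22289*(3032 - 430) = -23822 + 22289*2602 = -23822 + 57995978 = 57972156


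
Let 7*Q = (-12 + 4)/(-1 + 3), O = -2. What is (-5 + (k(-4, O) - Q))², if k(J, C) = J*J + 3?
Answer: 10404/49 ≈ 212.33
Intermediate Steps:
k(J, C) = 3 + J² (k(J, C) = J² + 3 = 3 + J²)
Q = -4/7 (Q = ((-12 + 4)/(-1 + 3))/7 = (-8/2)/7 = (-8*½)/7 = (⅐)*(-4) = -4/7 ≈ -0.57143)
(-5 + (k(-4, O) - Q))² = (-5 + ((3 + (-4)²) - 1*(-4/7)))² = (-5 + ((3 + 16) + 4/7))² = (-5 + (19 + 4/7))² = (-5 + 137/7)² = (102/7)² = 10404/49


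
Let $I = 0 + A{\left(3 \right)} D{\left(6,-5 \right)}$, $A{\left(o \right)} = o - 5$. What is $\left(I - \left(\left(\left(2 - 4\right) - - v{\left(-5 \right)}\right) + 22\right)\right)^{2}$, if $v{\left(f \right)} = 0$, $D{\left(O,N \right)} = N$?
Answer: $100$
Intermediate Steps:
$A{\left(o \right)} = -5 + o$ ($A{\left(o \right)} = o - 5 = -5 + o$)
$I = 10$ ($I = 0 + \left(-5 + 3\right) \left(-5\right) = 0 - -10 = 0 + 10 = 10$)
$\left(I - \left(\left(\left(2 - 4\right) - - v{\left(-5 \right)}\right) + 22\right)\right)^{2} = \left(10 - \left(\left(\left(2 - 4\right) + \left(0 - 0\right)\right) + 22\right)\right)^{2} = \left(10 - \left(\left(-2 + \left(0 + 0\right)\right) + 22\right)\right)^{2} = \left(10 - \left(\left(-2 + 0\right) + 22\right)\right)^{2} = \left(10 - \left(-2 + 22\right)\right)^{2} = \left(10 - 20\right)^{2} = \left(-10\right)^{2} = 100$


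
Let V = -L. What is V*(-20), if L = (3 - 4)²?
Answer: 20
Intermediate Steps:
L = 1 (L = (-1)² = 1)
V = -1 (V = -1*1 = -1)
V*(-20) = -1*(-20) = 20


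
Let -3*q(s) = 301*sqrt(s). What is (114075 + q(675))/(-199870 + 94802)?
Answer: -114075/105068 + 1505*sqrt(3)/105068 ≈ -1.0609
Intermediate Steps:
q(s) = -301*sqrt(s)/3
(114075 + q(675))/(-199870 + 94802) = (114075 - 1505*sqrt(3))/(-199870 + 94802) = (114075 - 1505*sqrt(3))/(-105068) = (114075 - 1505*sqrt(3))*(-1/105068) = -114075/105068 + 1505*sqrt(3)/105068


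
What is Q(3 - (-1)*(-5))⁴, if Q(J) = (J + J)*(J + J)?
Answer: 65536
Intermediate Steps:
Q(J) = 4*J² (Q(J) = (2*J)*(2*J) = 4*J²)
Q(3 - (-1)*(-5))⁴ = (4*(3 - (-1)*(-5))²)⁴ = (4*(3 - 1*5)²)⁴ = (4*(3 - 5)²)⁴ = (4*(-2)²)⁴ = (4*4)⁴ = 16⁴ = 65536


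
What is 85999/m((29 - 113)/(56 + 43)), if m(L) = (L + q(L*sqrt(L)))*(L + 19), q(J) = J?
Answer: -3090546063/1023092 + 93652911*I*sqrt(231)/511546 ≈ -3020.8 + 2782.5*I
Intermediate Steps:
m(L) = (19 + L)*(L + L**(3/2)) (m(L) = (L + L*sqrt(L))*(L + 19) = (L + L**(3/2))*(19 + L) = (19 + L)*(L + L**(3/2)))
85999/m((29 - 113)/(56 + 43)) = 85999/(((29 - 113)/(56 + 43))**2 + ((29 - 113)/(56 + 43))**(5/2) + 19*((29 - 113)/(56 + 43)) + 19*((29 - 113)/(56 + 43))**(3/2)) = 85999/((-84/99)**2 + (-84/99)**(5/2) + 19*(-84/99) + 19*(-84/99)**(3/2)) = 85999/((-84*1/99)**2 + (-84*1/99)**(5/2) + 19*(-84*1/99) + 19*(-84*1/99)**(3/2)) = 85999/((-28/33)**2 + (-28/33)**(5/2) + 19*(-28/33) + 19*(-28/33)**(3/2)) = 85999/(784/1089 + 1568*I*sqrt(231)/35937 - 532/33 + 19*(-56*I*sqrt(231)/1089)) = 85999/(784/1089 + 1568*I*sqrt(231)/35937 - 532/33 - 1064*I*sqrt(231)/1089) = 85999/(-16772/1089 - 33544*I*sqrt(231)/35937)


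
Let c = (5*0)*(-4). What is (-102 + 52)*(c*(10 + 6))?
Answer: 0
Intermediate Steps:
c = 0 (c = 0*(-4) = 0)
(-102 + 52)*(c*(10 + 6)) = (-102 + 52)*(0*(10 + 6)) = -0*16 = -50*0 = 0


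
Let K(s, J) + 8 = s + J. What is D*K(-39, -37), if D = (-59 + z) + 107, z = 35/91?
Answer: -52836/13 ≈ -4064.3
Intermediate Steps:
z = 5/13 (z = 35*(1/91) = 5/13 ≈ 0.38462)
K(s, J) = -8 + J + s (K(s, J) = -8 + (s + J) = -8 + (J + s) = -8 + J + s)
D = 629/13 (D = (-59 + 5/13) + 107 = -762/13 + 107 = 629/13 ≈ 48.385)
D*K(-39, -37) = 629*(-8 - 37 - 39)/13 = (629/13)*(-84) = -52836/13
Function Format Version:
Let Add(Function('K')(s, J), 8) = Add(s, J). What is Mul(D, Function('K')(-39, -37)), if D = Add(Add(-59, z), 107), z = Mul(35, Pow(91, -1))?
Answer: Rational(-52836, 13) ≈ -4064.3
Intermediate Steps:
z = Rational(5, 13) (z = Mul(35, Rational(1, 91)) = Rational(5, 13) ≈ 0.38462)
Function('K')(s, J) = Add(-8, J, s) (Function('K')(s, J) = Add(-8, Add(s, J)) = Add(-8, Add(J, s)) = Add(-8, J, s))
D = Rational(629, 13) (D = Add(Add(-59, Rational(5, 13)), 107) = Add(Rational(-762, 13), 107) = Rational(629, 13) ≈ 48.385)
Mul(D, Function('K')(-39, -37)) = Mul(Rational(629, 13), Add(-8, -37, -39)) = Mul(Rational(629, 13), -84) = Rational(-52836, 13)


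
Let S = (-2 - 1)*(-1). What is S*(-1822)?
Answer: -5466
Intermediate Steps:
S = 3 (S = -3*(-1) = 3)
S*(-1822) = 3*(-1822) = -5466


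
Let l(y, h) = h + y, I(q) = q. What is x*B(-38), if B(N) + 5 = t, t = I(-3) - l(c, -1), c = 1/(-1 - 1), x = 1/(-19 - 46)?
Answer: ⅒ ≈ 0.10000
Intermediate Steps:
x = -1/65 (x = 1/(-65) = -1/65 ≈ -0.015385)
c = -½ (c = 1/(-2) = -½ ≈ -0.50000)
t = -3/2 (t = -3 - (-1 - ½) = -3 - 1*(-3/2) = -3 + 3/2 = -3/2 ≈ -1.5000)
B(N) = -13/2 (B(N) = -5 - 3/2 = -13/2)
x*B(-38) = -1/65*(-13/2) = ⅒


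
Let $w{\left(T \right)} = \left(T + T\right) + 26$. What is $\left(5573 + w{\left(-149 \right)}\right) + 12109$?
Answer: $17410$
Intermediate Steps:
$w{\left(T \right)} = 26 + 2 T$ ($w{\left(T \right)} = 2 T + 26 = 26 + 2 T$)
$\left(5573 + w{\left(-149 \right)}\right) + 12109 = \left(5573 + \left(26 + 2 \left(-149\right)\right)\right) + 12109 = \left(5573 + \left(26 - 298\right)\right) + 12109 = \left(5573 - 272\right) + 12109 = 5301 + 12109 = 17410$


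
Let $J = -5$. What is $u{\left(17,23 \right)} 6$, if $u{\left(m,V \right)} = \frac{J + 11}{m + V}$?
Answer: $\frac{9}{10} \approx 0.9$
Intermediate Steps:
$u{\left(m,V \right)} = \frac{6}{V + m}$ ($u{\left(m,V \right)} = \frac{-5 + 11}{m + V} = \frac{6}{V + m}$)
$u{\left(17,23 \right)} 6 = \frac{6}{23 + 17} \cdot 6 = \frac{6}{40} \cdot 6 = 6 \cdot \frac{1}{40} \cdot 6 = \frac{3}{20} \cdot 6 = \frac{9}{10}$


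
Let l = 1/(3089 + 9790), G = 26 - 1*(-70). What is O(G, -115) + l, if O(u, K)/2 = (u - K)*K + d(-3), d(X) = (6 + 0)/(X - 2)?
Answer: -3125243893/64395 ≈ -48532.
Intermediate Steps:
G = 96 (G = 26 + 70 = 96)
d(X) = 6/(-2 + X)
O(u, K) = -12/5 + 2*K*(u - K) (O(u, K) = 2*((u - K)*K + 6/(-2 - 3)) = 2*(K*(u - K) + 6/(-5)) = 2*(K*(u - K) + 6*(-⅕)) = 2*(K*(u - K) - 6/5) = 2*(-6/5 + K*(u - K)) = -12/5 + 2*K*(u - K))
l = 1/12879 ≈ 7.7646e-5
O(G, -115) + l = (-12/5 - 2*(-115)² + 2*(-115)*96) + 1/12879 = (-12/5 - 2*13225 - 22080) + 1/12879 = (-12/5 - 26450 - 22080) + 1/12879 = -242662/5 + 1/12879 = -3125243893/64395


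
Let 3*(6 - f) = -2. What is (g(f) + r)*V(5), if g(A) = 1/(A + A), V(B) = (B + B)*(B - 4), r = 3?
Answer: 123/4 ≈ 30.750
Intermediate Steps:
V(B) = 2*B*(-4 + B) (V(B) = (2*B)*(-4 + B) = 2*B*(-4 + B))
f = 20/3 (f = 6 - ⅓*(-2) = 6 + ⅔ = 20/3 ≈ 6.6667)
g(A) = 1/(2*A)
(g(f) + r)*V(5) = (1/(2*(20/3)) + 3)*(2*5*(-4 + 5)) = ((½)*(3/20) + 3)*(2*5*1) = (3/40 + 3)*10 = (123/40)*10 = 123/4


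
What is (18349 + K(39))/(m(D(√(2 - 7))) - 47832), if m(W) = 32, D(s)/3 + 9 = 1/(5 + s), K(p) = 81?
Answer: -1843/4780 ≈ -0.38556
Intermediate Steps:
D(s) = -27 + 3/(5 + s)
(18349 + K(39))/(m(D(√(2 - 7))) - 47832) = (18349 + 81)/(32 - 47832) = 18430/(-47800) = 18430*(-1/47800) = -1843/4780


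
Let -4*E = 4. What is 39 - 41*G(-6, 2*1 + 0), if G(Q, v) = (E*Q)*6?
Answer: -1437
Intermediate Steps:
E = -1 (E = -1/4*4 = -1)
G(Q, v) = -6*Q (G(Q, v) = -Q*6 = -6*Q)
39 - 41*G(-6, 2*1 + 0) = 39 - (-246)*(-6) = 39 - 41*36 = 39 - 1476 = -1437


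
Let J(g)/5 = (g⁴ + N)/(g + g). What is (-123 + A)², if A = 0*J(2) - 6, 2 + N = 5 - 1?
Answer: 16641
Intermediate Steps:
N = 2 (N = -2 + (5 - 1) = -2 + 4 = 2)
J(g) = 5*(2 + g⁴)/(2*g) (J(g) = 5*((g⁴ + 2)/(g + g)) = 5*((2 + g⁴)/((2*g))) = 5*((2 + g⁴)*(1/(2*g))) = 5*((2 + g⁴)/(2*g)) = 5*(2 + g⁴)/(2*g))
A = -6 (A = 0*((5/2)*(2 + 2⁴)/2) - 6 = 0*((5/2)*(½)*(2 + 16)) - 6 = 0*((5/2)*(½)*18) - 6 = 0*(45/2) - 6 = 0 - 6 = -6)
(-123 + A)² = (-123 - 6)² = (-129)² = 16641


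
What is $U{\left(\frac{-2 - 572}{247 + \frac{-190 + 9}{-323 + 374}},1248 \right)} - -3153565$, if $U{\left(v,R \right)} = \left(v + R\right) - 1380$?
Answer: $\frac{19576497427}{6208} \approx 3.1534 \cdot 10^{6}$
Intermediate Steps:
$U{\left(v,R \right)} = -1380 + R + v$ ($U{\left(v,R \right)} = \left(R + v\right) - 1380 = -1380 + R + v$)
$U{\left(\frac{-2 - 572}{247 + \frac{-190 + 9}{-323 + 374}},1248 \right)} - -3153565 = \left(-1380 + 1248 + \frac{-2 - 572}{247 + \frac{-190 + 9}{-323 + 374}}\right) - -3153565 = \left(-1380 + 1248 - \frac{574}{247 - \frac{181}{51}}\right) + 3153565 = \left(-1380 + 1248 - \frac{574}{\frac{12416}{51}}\right) + 3153565 = \left(-1380 + 1248 - \frac{14637}{6208}\right) + 3153565 = - \frac{834093}{6208} + 3153565 = \frac{19576497427}{6208}$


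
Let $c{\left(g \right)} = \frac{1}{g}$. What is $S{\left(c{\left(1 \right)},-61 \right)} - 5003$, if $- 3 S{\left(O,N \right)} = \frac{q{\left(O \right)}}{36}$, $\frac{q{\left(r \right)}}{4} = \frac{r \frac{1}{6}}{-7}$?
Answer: $- \frac{5673401}{1134} \approx -5003.0$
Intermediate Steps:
$q{\left(r \right)} = - \frac{2 r}{21}$ ($q{\left(r \right)} = 4 \frac{r \frac{1}{6}}{-7} = 4 r \frac{1}{6} \left(- \frac{1}{7}\right) = 4 \frac{r}{6} \left(- \frac{1}{7}\right) = 4 \left(- \frac{r}{42}\right) = - \frac{2 r}{21}$)
$S{\left(O,N \right)} = \frac{O}{1134}$ ($S{\left(O,N \right)} = - \frac{- \frac{2 O}{21} \cdot \frac{1}{36}}{3} = - \frac{\left(- \frac{1}{378}\right) O}{3} = \frac{O}{1134}$)
$S{\left(c{\left(1 \right)},-61 \right)} - 5003 = \frac{1}{1134 \cdot 1} - 5003 = \frac{1}{1134} \cdot 1 - 5003 = \frac{1}{1134} - 5003 = - \frac{5673401}{1134}$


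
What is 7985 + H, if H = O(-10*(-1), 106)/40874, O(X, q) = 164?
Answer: 163189527/20437 ≈ 7985.0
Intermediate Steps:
H = 82/20437 (H = 164/40874 = 164*(1/40874) = 82/20437 ≈ 0.0040123)
7985 + H = 7985 + 82/20437 = 163189527/20437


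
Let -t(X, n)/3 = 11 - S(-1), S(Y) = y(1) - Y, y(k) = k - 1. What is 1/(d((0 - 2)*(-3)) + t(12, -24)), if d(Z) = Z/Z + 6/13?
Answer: -13/371 ≈ -0.035040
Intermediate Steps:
y(k) = -1 + k
S(Y) = -Y (S(Y) = (-1 + 1) - Y = 0 - Y = -Y)
t(X, n) = -30 (t(X, n) = -3*(11 - (-1)*(-1)) = -3*(11 - 1*1) = -3*(11 - 1) = -3*10 = -30)
d(Z) = 19/13 (d(Z) = 1 + 6*(1/13) = 1 + 6/13 = 19/13)
1/(d((0 - 2)*(-3)) + t(12, -24)) = 1/(19/13 - 30) = 1/(-371/13) = -13/371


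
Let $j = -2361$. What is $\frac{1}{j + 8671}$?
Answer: $\frac{1}{6310} \approx 0.00015848$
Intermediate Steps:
$\frac{1}{j + 8671} = \frac{1}{-2361 + 8671} = \frac{1}{6310}$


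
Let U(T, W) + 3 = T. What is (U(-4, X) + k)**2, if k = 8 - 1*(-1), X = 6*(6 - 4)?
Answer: 4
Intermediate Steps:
X = 12 (X = 6*2 = 12)
U(T, W) = -3 + T
k = 9 (k = 8 + 1 = 9)
(U(-4, X) + k)**2 = ((-3 - 4) + 9)**2 = (-7 + 9)**2 = 2**2 = 4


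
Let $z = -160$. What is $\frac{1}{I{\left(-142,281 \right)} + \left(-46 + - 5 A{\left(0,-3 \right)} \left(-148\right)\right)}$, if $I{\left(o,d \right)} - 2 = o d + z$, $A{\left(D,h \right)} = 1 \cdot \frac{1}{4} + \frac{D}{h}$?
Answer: $- \frac{1}{39921} \approx -2.5049 \cdot 10^{-5}$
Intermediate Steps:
$A{\left(D,h \right)} = \frac{1}{4} + \frac{D}{h}$ ($A{\left(D,h \right)} = 1 \cdot \frac{1}{4} + \frac{D}{h} = \frac{1}{4} + \frac{D}{h}$)
$I{\left(o,d \right)} = -158 + d o$ ($I{\left(o,d \right)} = 2 + \left(o d - 160\right) = 2 + \left(d o - 160\right) = 2 + \left(-160 + d o\right) = -158 + d o$)
$\frac{1}{I{\left(-142,281 \right)} + \left(-46 + - 5 A{\left(0,-3 \right)} \left(-148\right)\right)} = \frac{1}{\left(-158 + 281 \left(-142\right)\right) - \left(46 - - 5 \frac{0 + \frac{1}{4} \left(-3\right)}{-3} \left(-148\right)\right)} = \frac{1}{\left(-158 - 39902\right) - \left(46 - - 5 \left(- \frac{0 - \frac{3}{4}}{3}\right) \left(-148\right)\right)} = \frac{1}{-40060 - \left(46 - - 5 \left(\left(- \frac{1}{3}\right) \left(- \frac{3}{4}\right)\right) \left(-148\right)\right)} = \frac{1}{-40060 - \left(46 - \left(-5\right) \frac{1}{4} \left(-148\right)\right)} = \frac{1}{-40060 - -139} = \frac{1}{-40060 + \left(-46 + 185\right)} = \frac{1}{-40060 + 139} = \frac{1}{-39921} = - \frac{1}{39921}$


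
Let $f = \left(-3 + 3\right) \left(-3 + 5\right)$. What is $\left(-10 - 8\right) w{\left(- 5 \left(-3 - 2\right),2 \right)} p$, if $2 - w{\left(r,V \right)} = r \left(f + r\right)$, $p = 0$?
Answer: $0$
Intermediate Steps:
$f = 0$ ($f = 0 \cdot 2 = 0$)
$w{\left(r,V \right)} = 2 - r^{2}$ ($w{\left(r,V \right)} = 2 - r \left(0 + r\right) = 2 - r r = 2 - r^{2}$)
$\left(-10 - 8\right) w{\left(- 5 \left(-3 - 2\right),2 \right)} p = \left(-10 - 8\right) \left(2 - \left(- 5 \left(-3 - 2\right)\right)^{2}\right) 0 = \left(-10 - 8\right) \left(2 - \left(\left(-5\right) \left(-5\right)\right)^{2}\right) 0 = - 18 \left(2 - 25^{2}\right) 0 = - 18 \left(2 - 625\right) 0 = \left(-18\right) \left(-623\right) 0 = 11214 \cdot 0 = 0$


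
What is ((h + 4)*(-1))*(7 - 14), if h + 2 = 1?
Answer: 21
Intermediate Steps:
h = -1 (h = -2 + 1 = -1)
((h + 4)*(-1))*(7 - 14) = ((-1 + 4)*(-1))*(7 - 14) = (3*(-1))*(-7) = -3*(-7) = 21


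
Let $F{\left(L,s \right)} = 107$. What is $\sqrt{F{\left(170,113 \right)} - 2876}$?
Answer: $i \sqrt{2769} \approx 52.621 i$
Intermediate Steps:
$\sqrt{F{\left(170,113 \right)} - 2876} = \sqrt{107 - 2876} = \sqrt{-2769} = i \sqrt{2769}$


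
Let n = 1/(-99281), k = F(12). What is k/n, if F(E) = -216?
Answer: 21444696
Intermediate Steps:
k = -216
n = -1/99281 ≈ -1.0072e-5
k/n = -216/(-1/99281) = -216*(-99281) = 21444696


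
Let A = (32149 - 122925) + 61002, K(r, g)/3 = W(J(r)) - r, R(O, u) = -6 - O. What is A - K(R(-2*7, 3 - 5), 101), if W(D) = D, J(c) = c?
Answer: -29774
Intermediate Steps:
K(r, g) = 0 (K(r, g) = 3*(r - r) = 3*0 = 0)
A = -29774 (A = -90776 + 61002 = -29774)
A - K(R(-2*7, 3 - 5), 101) = -29774 - 1*0 = -29774 + 0 = -29774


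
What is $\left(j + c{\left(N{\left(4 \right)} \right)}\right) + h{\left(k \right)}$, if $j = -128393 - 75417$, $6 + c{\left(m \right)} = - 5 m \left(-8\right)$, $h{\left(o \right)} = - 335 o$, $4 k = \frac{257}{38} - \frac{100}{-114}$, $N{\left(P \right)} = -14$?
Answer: $- \frac{93487241}{456} \approx -2.0502 \cdot 10^{5}$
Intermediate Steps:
$k = \frac{871}{456}$ ($k = \frac{\frac{257}{38} - \frac{100}{-114}}{4} = \frac{257 \cdot \frac{1}{38} - - \frac{50}{57}}{4} = \frac{\frac{257}{38} + \frac{50}{57}}{4} = \frac{1}{4} \cdot \frac{871}{114} = \frac{871}{456} \approx 1.9101$)
$c{\left(m \right)} = -6 + 40 m$ ($c{\left(m \right)} = -6 + - 5 m \left(-8\right) = -6 + 40 m$)
$j = -203810$
$\left(j + c{\left(N{\left(4 \right)} \right)}\right) + h{\left(k \right)} = \left(-203810 + \left(-6 + 40 \left(-14\right)\right)\right) - \frac{291785}{456} = \left(-203810 - 566\right) - \frac{291785}{456} = -204376 - \frac{291785}{456} = - \frac{93487241}{456}$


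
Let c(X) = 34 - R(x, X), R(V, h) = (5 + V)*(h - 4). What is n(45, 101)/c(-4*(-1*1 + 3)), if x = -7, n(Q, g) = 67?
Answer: 67/10 ≈ 6.7000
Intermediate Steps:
R(V, h) = (-4 + h)*(5 + V) (R(V, h) = (5 + V)*(-4 + h) = (-4 + h)*(5 + V))
c(X) = 26 + 2*X (c(X) = 34 - (-20 - 4*(-7) + 5*X - 7*X) = 34 - (-20 + 28 + 5*X - 7*X) = 34 - (8 - 2*X) = 34 + (-8 + 2*X) = 26 + 2*X)
n(45, 101)/c(-4*(-1*1 + 3)) = 67/(26 + 2*(-4*(-1*1 + 3))) = 67/(26 + 2*(-4*(-1 + 3))) = 67/(26 + 2*(-4*2)) = 67/(26 + 2*(-8)) = 67/(26 - 16) = 67/10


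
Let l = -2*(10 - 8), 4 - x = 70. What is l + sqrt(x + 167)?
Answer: -4 + sqrt(101) ≈ 6.0499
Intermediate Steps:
x = -66 (x = 4 - 1*70 = 4 - 70 = -66)
l = -4 (l = -2*2 = -4)
l + sqrt(x + 167) = -4 + sqrt(-66 + 167) = -4 + sqrt(101)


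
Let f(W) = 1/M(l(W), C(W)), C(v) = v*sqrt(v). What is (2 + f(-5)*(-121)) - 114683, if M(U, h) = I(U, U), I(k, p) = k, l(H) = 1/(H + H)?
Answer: -113471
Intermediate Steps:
l(H) = 1/(2*H)
C(v) = v**(3/2)
M(U, h) = U
f(W) = 2*W (f(W) = 1/(1/(2*W)) = 2*W)
(2 + f(-5)*(-121)) - 114683 = (2 + (2*(-5))*(-121)) - 114683 = (2 - 10*(-121)) - 114683 = (2 + 1210) - 114683 = 1212 - 114683 = -113471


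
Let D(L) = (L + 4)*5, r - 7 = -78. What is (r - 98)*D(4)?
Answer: -6760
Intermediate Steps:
r = -71 (r = 7 - 78 = -71)
D(L) = 20 + 5*L (D(L) = (4 + L)*5 = 20 + 5*L)
(r - 98)*D(4) = (-71 - 98)*(20 + 5*4) = -169*(20 + 20) = -169*40 = -6760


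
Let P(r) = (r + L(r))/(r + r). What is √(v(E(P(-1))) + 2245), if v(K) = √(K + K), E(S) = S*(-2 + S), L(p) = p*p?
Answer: √2245 ≈ 47.381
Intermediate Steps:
L(p) = p²
P(r) = (r + r²)/(2*r) (P(r) = (r + r²)/(r + r) = (r + r²)/((2*r)) = (r + r²)*(1/(2*r)) = (r + r²)/(2*r))
v(K) = √2*√K (v(K) = √(2*K) = √2*√K)
√(v(E(P(-1))) + 2245) = √(√2*√((½ + (½)*(-1))*(-2 + (½ + (½)*(-1)))) + 2245) = √(√2*√((½ - ½)*(-2 + (½ - ½))) + 2245) = √(√2*√(0*(-2 + 0)) + 2245) = √(√2*√(0*(-2)) + 2245) = √(√2*√0 + 2245) = √(√2*0 + 2245) = √(0 + 2245) = √2245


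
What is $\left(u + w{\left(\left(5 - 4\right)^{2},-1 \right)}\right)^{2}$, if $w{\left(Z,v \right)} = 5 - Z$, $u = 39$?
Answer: $1849$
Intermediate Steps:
$\left(u + w{\left(\left(5 - 4\right)^{2},-1 \right)}\right)^{2} = \left(39 + \left(5 - \left(5 - 4\right)^{2}\right)\right)^{2} = \left(39 + \left(5 - 1^{2}\right)\right)^{2} = \left(39 + \left(5 - 1\right)\right)^{2} = \left(39 + 4\right)^{2} = 43^{2} = 1849$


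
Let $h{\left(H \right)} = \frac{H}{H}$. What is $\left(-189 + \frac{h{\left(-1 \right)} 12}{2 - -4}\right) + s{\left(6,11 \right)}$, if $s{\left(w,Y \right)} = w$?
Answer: $-181$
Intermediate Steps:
$h{\left(H \right)} = 1$
$\left(-189 + \frac{h{\left(-1 \right)} 12}{2 - -4}\right) + s{\left(6,11 \right)} = \left(-189 + \frac{1 \cdot 12}{2 - -4}\right) + 6 = \left(-189 + \frac{12}{2 + 4}\right) + 6 = \left(-189 + \frac{12}{6}\right) + 6 = \left(-189 + 12 \cdot \frac{1}{6}\right) + 6 = \left(-189 + 2\right) + 6 = -187 + 6 = -181$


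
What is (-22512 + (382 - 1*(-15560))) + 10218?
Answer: 3648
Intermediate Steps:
(-22512 + (382 - 1*(-15560))) + 10218 = (-22512 + (382 + 15560)) + 10218 = (-22512 + 15942) + 10218 = -6570 + 10218 = 3648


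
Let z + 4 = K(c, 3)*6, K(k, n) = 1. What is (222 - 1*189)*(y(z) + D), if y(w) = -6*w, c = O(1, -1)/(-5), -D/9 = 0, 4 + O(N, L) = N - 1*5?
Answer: -396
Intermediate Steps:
O(N, L) = -9 + N (O(N, L) = -4 + (N - 1*5) = -4 + (N - 5) = -4 + (-5 + N) = -9 + N)
D = 0 (D = -9*0 = 0)
c = 8/5 (c = (-9 + 1)/(-5) = -8*(-1/5) = 8/5 ≈ 1.6000)
z = 2 (z = -4 + 1*6 = -4 + 6 = 2)
(222 - 1*189)*(y(z) + D) = (222 - 1*189)*(-6*2 + 0) = (222 - 189)*(-12 + 0) = 33*(-12) = -396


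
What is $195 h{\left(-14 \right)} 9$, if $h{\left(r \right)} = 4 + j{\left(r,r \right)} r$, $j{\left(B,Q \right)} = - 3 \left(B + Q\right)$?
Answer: $-2056860$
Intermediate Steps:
$j{\left(B,Q \right)} = - 3 B - 3 Q$
$h{\left(r \right)} = 4 - 6 r^{2}$ ($h{\left(r \right)} = 4 + \left(- 3 r - 3 r\right) r = 4 + - 6 r r = 4 - 6 r^{2}$)
$195 h{\left(-14 \right)} 9 = 195 \left(4 - 6 \left(-14\right)^{2}\right) 9 = 195 \left(4 - 1176\right) 9 = 195 \left(-1172\right) 9 = \left(-228540\right) 9 = -2056860$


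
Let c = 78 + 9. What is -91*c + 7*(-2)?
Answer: -7931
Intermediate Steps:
c = 87
-91*c + 7*(-2) = -91*87 + 7*(-2) = -7917 - 14 = -7931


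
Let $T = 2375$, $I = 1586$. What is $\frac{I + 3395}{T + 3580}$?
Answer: $\frac{4981}{5955} \approx 0.83644$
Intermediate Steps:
$\frac{I + 3395}{T + 3580} = \frac{1586 + 3395}{2375 + 3580} = \frac{4981}{5955}$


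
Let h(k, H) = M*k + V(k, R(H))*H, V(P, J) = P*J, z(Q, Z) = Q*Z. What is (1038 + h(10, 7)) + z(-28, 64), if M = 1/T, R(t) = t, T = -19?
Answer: -5026/19 ≈ -264.53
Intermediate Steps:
M = -1/19 (M = 1/(-19) = -1/19 ≈ -0.052632)
V(P, J) = J*P
h(k, H) = -k/19 + k*H² (h(k, H) = -k/19 + (H*k)*H = -k/19 + k*H²)
(1038 + h(10, 7)) + z(-28, 64) = (1038 + 10*(-1/19 + 7²)) - 28*64 = (1038 + 10*(-1/19 + 49)) - 1792 = (1038 + 10*(930/19)) - 1792 = (1038 + 9300/19) - 1792 = 29022/19 - 1792 = -5026/19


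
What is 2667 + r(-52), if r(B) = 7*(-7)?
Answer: 2618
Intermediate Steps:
r(B) = -49
2667 + r(-52) = 2667 - 49 = 2618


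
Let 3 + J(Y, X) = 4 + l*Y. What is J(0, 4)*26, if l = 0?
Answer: 26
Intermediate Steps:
J(Y, X) = 1 (J(Y, X) = -3 + (4 + 0*Y) = -3 + (4 + 0) = -3 + 4 = 1)
J(0, 4)*26 = 1*26 = 26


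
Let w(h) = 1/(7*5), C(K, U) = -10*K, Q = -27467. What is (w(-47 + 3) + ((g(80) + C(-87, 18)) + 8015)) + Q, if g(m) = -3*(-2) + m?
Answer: -647359/35 ≈ -18496.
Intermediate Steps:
g(m) = 6 + m
w(h) = 1/35
(w(-47 + 3) + ((g(80) + C(-87, 18)) + 8015)) + Q = (1/35 + (((6 + 80) - 10*(-87)) + 8015)) - 27467 = (1/35 + ((86 + 870) + 8015)) - 27467 = (1/35 + (956 + 8015)) - 27467 = (1/35 + 8971) - 27467 = 313986/35 - 27467 = -647359/35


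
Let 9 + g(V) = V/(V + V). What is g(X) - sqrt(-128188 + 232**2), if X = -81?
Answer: -17/2 - 2*I*sqrt(18591) ≈ -8.5 - 272.7*I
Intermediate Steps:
g(V) = -17/2 (g(V) = -9 + V/(V + V) = -9 + V/((2*V)) = -9 + (1/(2*V))*V = -9 + 1/2 = -17/2)
g(X) - sqrt(-128188 + 232**2) = -17/2 - sqrt(-128188 + 232**2) = -17/2 - sqrt(-128188 + 53824) = -17/2 - sqrt(-74364) = -17/2 - 2*I*sqrt(18591)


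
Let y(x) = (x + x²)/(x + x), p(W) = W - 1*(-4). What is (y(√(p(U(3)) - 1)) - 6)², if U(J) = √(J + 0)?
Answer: (11 - √(3 + √3))²/4 ≈ 19.469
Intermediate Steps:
U(J) = √J
p(W) = 4 + W (p(W) = W + 4 = 4 + W)
y(x) = (x + x²)/(2*x) (y(x) = (x + x²)/((2*x)) = (x + x²)*(1/(2*x)) = (x + x²)/(2*x))
(y(√(p(U(3)) - 1)) - 6)² = ((½ + √((4 + √3) - 1)/2) - 6)² = ((½ + √(3 + √3)/2) - 6)² = (-11/2 + √(3 + √3)/2)²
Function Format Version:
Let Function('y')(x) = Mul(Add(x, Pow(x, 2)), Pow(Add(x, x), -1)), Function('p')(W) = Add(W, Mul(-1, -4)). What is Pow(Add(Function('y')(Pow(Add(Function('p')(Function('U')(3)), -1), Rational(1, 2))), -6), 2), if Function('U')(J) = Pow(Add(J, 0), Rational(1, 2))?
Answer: Mul(Rational(1, 4), Pow(Add(11, Mul(-1, Pow(Add(3, Pow(3, Rational(1, 2))), Rational(1, 2)))), 2)) ≈ 19.469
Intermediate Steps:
Function('U')(J) = Pow(J, Rational(1, 2))
Function('p')(W) = Add(4, W) (Function('p')(W) = Add(W, 4) = Add(4, W))
Function('y')(x) = Mul(Rational(1, 2), Pow(x, -1), Add(x, Pow(x, 2))) (Function('y')(x) = Mul(Add(x, Pow(x, 2)), Pow(Mul(2, x), -1)) = Mul(Add(x, Pow(x, 2)), Mul(Rational(1, 2), Pow(x, -1))) = Mul(Rational(1, 2), Pow(x, -1), Add(x, Pow(x, 2))))
Pow(Add(Function('y')(Pow(Add(Function('p')(Function('U')(3)), -1), Rational(1, 2))), -6), 2) = Pow(Add(Add(Rational(1, 2), Mul(Rational(1, 2), Pow(Add(Add(4, Pow(3, Rational(1, 2))), -1), Rational(1, 2)))), -6), 2) = Pow(Add(Add(Rational(1, 2), Mul(Rational(1, 2), Pow(Add(3, Pow(3, Rational(1, 2))), Rational(1, 2)))), -6), 2) = Pow(Add(Rational(-11, 2), Mul(Rational(1, 2), Pow(Add(3, Pow(3, Rational(1, 2))), Rational(1, 2)))), 2)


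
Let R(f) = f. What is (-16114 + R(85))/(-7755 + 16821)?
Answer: -5343/3022 ≈ -1.7680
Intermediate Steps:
(-16114 + R(85))/(-7755 + 16821) = (-16114 + 85)/(-7755 + 16821) = -16029/9066 = -16029*1/9066 = -5343/3022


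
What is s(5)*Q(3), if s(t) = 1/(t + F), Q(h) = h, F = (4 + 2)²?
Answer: 3/41 ≈ 0.073171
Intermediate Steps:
F = 36 (F = 6² = 36)
s(t) = 1/(36 + t) (s(t) = 1/(t + 36) = 1/(36 + t))
s(5)*Q(3) = 3/(36 + 5) = 3/41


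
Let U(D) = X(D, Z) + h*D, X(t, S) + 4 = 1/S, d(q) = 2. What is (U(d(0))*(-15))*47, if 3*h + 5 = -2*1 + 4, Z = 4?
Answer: 16215/4 ≈ 4053.8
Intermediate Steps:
X(t, S) = -4 + 1/S
h = -1 (h = -5/3 + (-2*1 + 4)/3 = -5/3 + (-2 + 4)/3 = -5/3 + (⅓)*2 = -5/3 + ⅔ = -1)
U(D) = -15/4 - D (U(D) = (-4 + 1/4) - D = (-4 + ¼) - D = -15/4 - D)
(U(d(0))*(-15))*47 = ((-15/4 - 1*2)*(-15))*47 = ((-15/4 - 2)*(-15))*47 = -23/4*(-15)*47 = (345/4)*47 = 16215/4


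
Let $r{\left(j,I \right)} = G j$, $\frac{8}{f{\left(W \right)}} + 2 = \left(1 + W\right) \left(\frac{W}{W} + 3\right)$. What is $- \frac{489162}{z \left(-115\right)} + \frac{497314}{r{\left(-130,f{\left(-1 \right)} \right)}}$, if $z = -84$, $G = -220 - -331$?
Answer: $- \frac{39542203}{464646} \approx -85.102$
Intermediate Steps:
$G = 111$ ($G = -220 + 331 = 111$)
$f{\left(W \right)} = \frac{8}{2 + 4 W}$ ($f{\left(W \right)} = \frac{8}{-2 + \left(1 + W\right) \left(\frac{W}{W} + 3\right)} = \frac{8}{-2 + \left(1 + W\right) \left(1 + 3\right)} = \frac{8}{-2 + \left(1 + W\right) 4} = \frac{8}{-2 + \left(4 + 4 W\right)} = \frac{8}{2 + 4 W}$)
$r{\left(j,I \right)} = 111 j$
$- \frac{489162}{z \left(-115\right)} + \frac{497314}{r{\left(-130,f{\left(-1 \right)} \right)}} = - \frac{489162}{\left(-84\right) \left(-115\right)} + \frac{497314}{111 \left(-130\right)} = - \frac{489162}{9660} + \frac{497314}{-14430} = \left(-489162\right) \frac{1}{9660} + 497314 \left(- \frac{1}{14430}\right) = - \frac{81527}{1610} - \frac{248657}{7215} = - \frac{39542203}{464646}$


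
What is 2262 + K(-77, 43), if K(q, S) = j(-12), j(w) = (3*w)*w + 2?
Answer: 2696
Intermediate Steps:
j(w) = 2 + 3*w² (j(w) = 3*w² + 2 = 2 + 3*w²)
K(q, S) = 434 (K(q, S) = 2 + 3*(-12)² = 2 + 3*144 = 2 + 432 = 434)
2262 + K(-77, 43) = 2262 + 434 = 2696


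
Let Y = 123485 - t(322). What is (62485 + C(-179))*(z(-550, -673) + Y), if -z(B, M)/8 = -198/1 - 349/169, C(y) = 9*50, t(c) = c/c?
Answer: 1330400838540/169 ≈ 7.8722e+9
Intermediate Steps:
t(c) = 1
C(y) = 450
z(B, M) = 270488/169 (z(B, M) = -8*(-198/1 - 349/169) = -8*(-198*1 - 349*1/169) = -8*(-198 - 349/169) = -8*(-33811/169) = 270488/169)
Y = 123484 (Y = 123485 - 1*1 = 123485 - 1 = 123484)
(62485 + C(-179))*(z(-550, -673) + Y) = (62485 + 450)*(270488/169 + 123484) = 62935*(21139284/169) = 1330400838540/169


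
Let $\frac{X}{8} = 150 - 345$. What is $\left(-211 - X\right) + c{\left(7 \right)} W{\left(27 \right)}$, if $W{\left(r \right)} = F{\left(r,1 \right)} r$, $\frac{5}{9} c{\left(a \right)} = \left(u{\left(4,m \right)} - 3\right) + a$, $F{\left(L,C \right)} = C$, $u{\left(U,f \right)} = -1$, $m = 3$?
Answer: $\frac{7474}{5} \approx 1494.8$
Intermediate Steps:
$c{\left(a \right)} = - \frac{36}{5} + \frac{9 a}{5}$ ($c{\left(a \right)} = \frac{9 \left(\left(-1 - 3\right) + a\right)}{5} = \frac{9 \left(-4 + a\right)}{5} = - \frac{36}{5} + \frac{9 a}{5}$)
$X = -1560$ ($X = 8 \left(150 - 345\right) = 8 \left(-195\right) = -1560$)
$W{\left(r \right)} = r$ ($W{\left(r \right)} = 1 r = r$)
$\left(-211 - X\right) + c{\left(7 \right)} W{\left(27 \right)} = \left(-211 - -1560\right) + \left(- \frac{36}{5} + \frac{9}{5} \cdot 7\right) 27 = \left(-211 + 1560\right) + \left(- \frac{36}{5} + \frac{63}{5}\right) 27 = 1349 + \frac{27}{5} \cdot 27 = 1349 + \frac{729}{5} = \frac{7474}{5}$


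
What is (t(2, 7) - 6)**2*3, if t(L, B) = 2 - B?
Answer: 363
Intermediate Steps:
(t(2, 7) - 6)**2*3 = ((2 - 1*7) - 6)**2*3 = ((2 - 7) - 6)**2*3 = (-5 - 6)**2*3 = (-11)**2*3 = 121*3 = 363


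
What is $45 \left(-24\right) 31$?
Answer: $-33480$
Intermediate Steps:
$45 \left(-24\right) 31 = \left(-1080\right) 31 = -33480$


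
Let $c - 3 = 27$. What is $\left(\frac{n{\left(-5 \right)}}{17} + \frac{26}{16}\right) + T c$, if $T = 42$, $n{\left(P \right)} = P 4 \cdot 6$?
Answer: $\frac{170621}{136} \approx 1254.6$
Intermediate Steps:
$n{\left(P \right)} = 24 P$ ($n{\left(P \right)} = 4 P 6 = 24 P$)
$c = 30$ ($c = 3 + 27 = 30$)
$\left(\frac{n{\left(-5 \right)}}{17} + \frac{26}{16}\right) + T c = \left(\frac{24 \left(-5\right)}{17} + \frac{26}{16}\right) + 42 \cdot 30 = \left(\left(-120\right) \frac{1}{17} + 26 \cdot \frac{1}{16}\right) + 1260 = \left(- \frac{120}{17} + \frac{13}{8}\right) + 1260 = - \frac{739}{136} + 1260 = \frac{170621}{136}$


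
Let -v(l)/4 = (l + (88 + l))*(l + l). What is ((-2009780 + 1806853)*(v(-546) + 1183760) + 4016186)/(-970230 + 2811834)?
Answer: 108286304535/306934 ≈ 3.5280e+5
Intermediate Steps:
v(l) = -8*l*(88 + 2*l) (v(l) = -4*(l + (88 + l))*(l + l) = -4*(88 + 2*l)*2*l = -8*l*(88 + 2*l))
((-2009780 + 1806853)*(v(-546) + 1183760) + 4016186)/(-970230 + 2811834) = ((-2009780 + 1806853)*(-16*(-546)*(44 - 546) + 1183760) + 4016186)/(-970230 + 2811834) = (-202927*(-16*(-546)*(-502) + 1183760) + 4016186)/1841604 = (-202927*(-4385472 + 1183760) + 4016186)*(1/1841604) = (-202927*(-3201712) + 4016186)*(1/1841604) = (649713811024 + 4016186)*(1/1841604) = 649717827210*(1/1841604) = 108286304535/306934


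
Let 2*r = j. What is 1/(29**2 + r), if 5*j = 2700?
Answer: 1/1111 ≈ 0.00090009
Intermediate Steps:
j = 540 (j = (1/5)*2700 = 540)
r = 270 (r = (1/2)*540 = 270)
1/(29**2 + r) = 1/(29**2 + 270) = 1/(841 + 270) = 1/1111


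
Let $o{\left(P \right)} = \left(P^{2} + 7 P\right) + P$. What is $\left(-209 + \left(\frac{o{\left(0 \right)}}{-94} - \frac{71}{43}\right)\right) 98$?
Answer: $- \frac{887684}{43} \approx -20644.0$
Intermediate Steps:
$o{\left(P \right)} = P^{2} + 8 P$
$\left(-209 + \left(\frac{o{\left(0 \right)}}{-94} - \frac{71}{43}\right)\right) 98 = \left(-209 - \left(\frac{71}{43} - \frac{0 \left(8 + 0\right)}{-94}\right)\right) 98 = \left(-209 - \left(\frac{71}{43} - 0 \cdot 8 \left(- \frac{1}{94}\right)\right)\right) 98 = \left(-209 + \left(0 \left(- \frac{1}{94}\right) - \frac{71}{43}\right)\right) 98 = \left(-209 + \left(0 - \frac{71}{43}\right)\right) 98 = \left(-209 - \frac{71}{43}\right) 98 = \left(- \frac{9058}{43}\right) 98 = - \frac{887684}{43}$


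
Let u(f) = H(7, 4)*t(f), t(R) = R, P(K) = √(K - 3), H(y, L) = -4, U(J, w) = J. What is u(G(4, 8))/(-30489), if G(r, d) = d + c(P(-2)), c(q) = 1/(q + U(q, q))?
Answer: 32/30489 - 2*I*√5/152445 ≈ 0.0010496 - 2.9336e-5*I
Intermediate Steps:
P(K) = √(-3 + K)
c(q) = 1/(2*q) (c(q) = 1/(q + q) = 1/(2*q))
G(r, d) = d - I*√5/10 (G(r, d) = d + 1/(2*(√(-3 - 2))) = d + 1/(2*(√(-5))) = d + 1/(2*((I*√5))) = d + (-I*√5/5)/2 = d - I*√5/10)
u(f) = -4*f
u(G(4, 8))/(-30489) = -4*(8 - I*√5/10)/(-30489) = (-32 + 2*I*√5/5)*(-1/30489) = 32/30489 - 2*I*√5/152445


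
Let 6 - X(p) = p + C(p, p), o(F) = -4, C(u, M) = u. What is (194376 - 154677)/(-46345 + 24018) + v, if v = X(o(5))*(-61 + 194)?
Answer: 41533175/22327 ≈ 1860.2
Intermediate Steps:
X(p) = 6 - 2*p (X(p) = 6 - (p + p) = 6 - 2*p)
v = 1862 (v = (6 - 2*(-4))*(-61 + 194) = (6 + 8)*133 = 14*133 = 1862)
(194376 - 154677)/(-46345 + 24018) + v = (194376 - 154677)/(-46345 + 24018) + 1862 = 39699/(-22327) + 1862 = 39699*(-1/22327) + 1862 = -39699/22327 + 1862 = 41533175/22327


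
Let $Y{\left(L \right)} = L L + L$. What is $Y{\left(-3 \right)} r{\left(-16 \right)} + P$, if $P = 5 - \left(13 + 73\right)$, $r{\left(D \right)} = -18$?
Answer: $-189$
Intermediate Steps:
$P = -81$ ($P = 5 - 86 = -81$)
$Y{\left(L \right)} = L + L^{2}$ ($Y{\left(L \right)} = L^{2} + L = L + L^{2}$)
$Y{\left(-3 \right)} r{\left(-16 \right)} + P = - 3 \left(1 - 3\right) \left(-18\right) - 81 = \left(-3\right) \left(-2\right) \left(-18\right) - 81 = 6 \left(-18\right) - 81 = -108 - 81 = -189$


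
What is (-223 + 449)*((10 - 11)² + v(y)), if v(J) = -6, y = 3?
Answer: -1130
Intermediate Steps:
(-223 + 449)*((10 - 11)² + v(y)) = (-223 + 449)*((10 - 11)² - 6) = 226*((-1)² - 6) = 226*(1 - 6) = 226*(-5) = -1130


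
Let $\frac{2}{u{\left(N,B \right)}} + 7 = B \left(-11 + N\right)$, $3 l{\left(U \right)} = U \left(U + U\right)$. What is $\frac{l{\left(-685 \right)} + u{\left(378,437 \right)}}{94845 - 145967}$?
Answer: $- \frac{75250551703}{12297806076} \approx -6.119$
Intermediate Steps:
$l{\left(U \right)} = \frac{2 U^{2}}{3}$ ($l{\left(U \right)} = \frac{U \left(U + U\right)}{3} = \frac{U 2 U}{3} = \frac{2 U^{2}}{3}$)
$u{\left(N,B \right)} = \frac{2}{-7 + B \left(-11 + N\right)}$
$\frac{l{\left(-685 \right)} + u{\left(378,437 \right)}}{94845 - 145967} = \frac{\frac{2 \left(-685\right)^{2}}{3} + \frac{2}{-7 - 4807 + 437 \cdot 378}}{94845 - 145967} = \frac{\frac{2}{3} \cdot 469225 + \frac{2}{-7 - 4807 + 165186}}{-51122} = \left(\frac{938450}{3} + \frac{2}{160372}\right) \left(- \frac{1}{51122}\right) = \left(\frac{938450}{3} + 2 \cdot \frac{1}{160372}\right) \left(- \frac{1}{51122}\right) = \left(\frac{938450}{3} + \frac{1}{80186}\right) \left(- \frac{1}{51122}\right) = \frac{75250551703}{240558} \left(- \frac{1}{51122}\right) = - \frac{75250551703}{12297806076}$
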